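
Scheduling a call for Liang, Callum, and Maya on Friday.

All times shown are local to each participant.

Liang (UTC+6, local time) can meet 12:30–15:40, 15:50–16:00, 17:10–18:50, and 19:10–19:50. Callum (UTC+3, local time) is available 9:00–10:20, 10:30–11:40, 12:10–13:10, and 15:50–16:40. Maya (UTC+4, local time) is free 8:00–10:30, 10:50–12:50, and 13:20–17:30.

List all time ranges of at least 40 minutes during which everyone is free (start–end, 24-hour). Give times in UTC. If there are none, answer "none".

07:30–08:40

Liang → UTC: 06:30–09:40, 09:50–10:00, 11:10–12:50, 13:10–13:50.
Callum → UTC: 06:00–07:20, 07:30–08:40, 09:10–10:10, 12:50–13:40.
Maya → UTC: 04:00–06:30, 06:50–08:50, 09:20–13:30.
Liang ∩ Callum: 06:30–07:20, 07:30–08:40, 09:10–09:40, 09:50–10:00, 13:10–13:40.
Liang ∩ Callum ∩ Maya: 06:50–07:20, 07:30–08:40, 09:20–09:40, 09:50–10:00, 13:10–13:30.
Windows ≥ 40 min: 07:30–08:40.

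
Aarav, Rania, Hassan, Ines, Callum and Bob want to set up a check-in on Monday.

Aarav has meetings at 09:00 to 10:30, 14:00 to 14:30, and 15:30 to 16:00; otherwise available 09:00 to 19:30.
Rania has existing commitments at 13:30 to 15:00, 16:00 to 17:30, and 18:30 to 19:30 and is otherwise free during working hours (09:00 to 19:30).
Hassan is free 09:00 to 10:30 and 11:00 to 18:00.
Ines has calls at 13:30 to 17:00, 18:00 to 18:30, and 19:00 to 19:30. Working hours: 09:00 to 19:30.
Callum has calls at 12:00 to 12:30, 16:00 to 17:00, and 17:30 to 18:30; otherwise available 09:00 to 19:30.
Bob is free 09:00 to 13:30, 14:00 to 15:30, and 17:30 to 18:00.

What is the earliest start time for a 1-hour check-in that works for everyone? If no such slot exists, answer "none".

Aarav free within 09:00–19:30: 10:30–14:00, 14:30–15:30, 16:00–19:30.
Rania free within 09:00–19:30: 09:00–13:30, 15:00–16:00, 17:30–18:30.
Ines free within 09:00–19:30: 09:00–13:30, 17:00–18:00, 18:30–19:00.
Callum free within 09:00–19:30: 09:00–12:00, 12:30–16:00, 17:00–17:30, 18:30–19:30.
Aarav ∩ Rania: 10:30–13:30, 15:00–15:30, 17:30–18:30.
Aarav ∩ Rania ∩ Hassan: 11:00–13:30, 15:00–15:30, 17:30–18:00.
Aarav ∩ Rania ∩ Hassan ∩ Ines: 11:00–13:30, 17:30–18:00.
Aarav ∩ Rania ∩ Hassan ∩ Ines ∩ Callum: 11:00–12:00, 12:30–13:30.
Aarav ∩ Rania ∩ Hassan ∩ Ines ∩ Callum ∩ Bob: 11:00–12:00, 12:30–13:30.
Windows ≥ 60 min: 11:00–12:00, 12:30–13:30.
Earliest such window starts at 11:00.

11:00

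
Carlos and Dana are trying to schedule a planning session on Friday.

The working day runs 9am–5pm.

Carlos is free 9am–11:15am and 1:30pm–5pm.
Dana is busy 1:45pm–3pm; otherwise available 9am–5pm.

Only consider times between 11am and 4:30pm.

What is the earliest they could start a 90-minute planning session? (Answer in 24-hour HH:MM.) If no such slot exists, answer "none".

15:00

Dana free within 09:00–17:00: 09:00–13:45, 15:00–17:00.
Carlos ∩ Dana: 09:00–11:15, 13:30–13:45, 15:00–17:00.
Restricted to 11:00–16:30: 11:00–11:15, 13:30–13:45, 15:00–16:30.
Windows ≥ 90 min: 15:00–16:30.
Earliest such window starts at 15:00.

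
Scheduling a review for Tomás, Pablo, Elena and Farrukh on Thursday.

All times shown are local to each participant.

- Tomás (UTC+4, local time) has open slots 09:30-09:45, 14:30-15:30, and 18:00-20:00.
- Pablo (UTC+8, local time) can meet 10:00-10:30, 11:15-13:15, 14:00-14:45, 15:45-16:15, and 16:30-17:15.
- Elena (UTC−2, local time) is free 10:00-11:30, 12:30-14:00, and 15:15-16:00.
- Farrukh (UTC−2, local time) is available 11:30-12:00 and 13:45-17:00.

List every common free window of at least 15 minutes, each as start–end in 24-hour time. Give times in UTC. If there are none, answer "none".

none

Tomás → UTC: 05:30–05:45, 10:30–11:30, 14:00–16:00.
Pablo → UTC: 02:00–02:30, 03:15–05:15, 06:00–06:45, 07:45–08:15, 08:30–09:15.
Elena → UTC: 12:00–13:30, 14:30–16:00, 17:15–18:00.
Farrukh → UTC: 13:30–14:00, 15:45–19:00.
Tomás ∩ Pablo: (none).
Tomás ∩ Pablo ∩ Elena: (none).
Tomás ∩ Pablo ∩ Elena ∩ Farrukh: (none).
Windows ≥ 15 min: (none).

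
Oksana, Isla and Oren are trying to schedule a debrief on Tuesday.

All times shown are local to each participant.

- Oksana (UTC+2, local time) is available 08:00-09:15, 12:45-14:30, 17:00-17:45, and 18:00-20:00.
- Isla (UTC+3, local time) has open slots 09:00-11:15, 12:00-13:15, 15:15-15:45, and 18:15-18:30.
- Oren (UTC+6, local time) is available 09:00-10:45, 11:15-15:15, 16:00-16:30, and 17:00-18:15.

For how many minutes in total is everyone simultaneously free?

Oksana → UTC: 06:00–07:15, 10:45–12:30, 15:00–15:45, 16:00–18:00.
Isla → UTC: 06:00–08:15, 09:00–10:15, 12:15–12:45, 15:15–15:30.
Oren → UTC: 03:00–04:45, 05:15–09:15, 10:00–10:30, 11:00–12:15.
Oksana ∩ Isla: 06:00–07:15, 12:15–12:30, 15:15–15:30.
Oksana ∩ Isla ∩ Oren: 06:00–07:15.
Total common minutes: 75.

75 minutes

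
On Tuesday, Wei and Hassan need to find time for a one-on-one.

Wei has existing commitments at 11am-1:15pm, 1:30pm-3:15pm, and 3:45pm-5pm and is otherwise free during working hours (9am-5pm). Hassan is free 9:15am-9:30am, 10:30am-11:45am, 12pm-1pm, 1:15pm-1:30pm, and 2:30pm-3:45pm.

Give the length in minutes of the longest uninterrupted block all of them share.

30 minutes

Wei free within 09:00–17:00: 09:00–11:00, 13:15–13:30, 15:15–15:45.
Wei ∩ Hassan: 09:15–09:30, 10:30–11:00, 13:15–13:30, 15:15–15:45.
Common window lengths: 15, 30, 15, 30 min; longest is 30.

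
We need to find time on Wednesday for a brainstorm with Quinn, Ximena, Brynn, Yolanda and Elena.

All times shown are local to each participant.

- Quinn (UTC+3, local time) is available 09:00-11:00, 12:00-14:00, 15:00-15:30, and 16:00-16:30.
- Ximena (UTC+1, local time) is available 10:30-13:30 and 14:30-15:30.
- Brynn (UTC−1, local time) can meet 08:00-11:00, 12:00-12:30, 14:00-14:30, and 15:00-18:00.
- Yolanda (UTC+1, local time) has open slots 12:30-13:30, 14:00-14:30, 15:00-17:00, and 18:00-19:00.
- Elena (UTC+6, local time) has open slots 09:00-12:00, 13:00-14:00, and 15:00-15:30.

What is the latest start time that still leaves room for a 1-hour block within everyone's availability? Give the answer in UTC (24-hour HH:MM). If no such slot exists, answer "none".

Quinn → UTC: 06:00–08:00, 09:00–11:00, 12:00–12:30, 13:00–13:30.
Ximena → UTC: 09:30–12:30, 13:30–14:30.
Brynn → UTC: 09:00–12:00, 13:00–13:30, 15:00–15:30, 16:00–19:00.
Yolanda → UTC: 11:30–12:30, 13:00–13:30, 14:00–16:00, 17:00–18:00.
Elena → UTC: 03:00–06:00, 07:00–08:00, 09:00–09:30.
Quinn ∩ Ximena: 09:30–11:00, 12:00–12:30.
Quinn ∩ Ximena ∩ Brynn: 09:30–11:00.
Quinn ∩ Ximena ∩ Brynn ∩ Yolanda: (none).
Quinn ∩ Ximena ∩ Brynn ∩ Yolanda ∩ Elena: (none).
Windows ≥ 60 min: (none).

none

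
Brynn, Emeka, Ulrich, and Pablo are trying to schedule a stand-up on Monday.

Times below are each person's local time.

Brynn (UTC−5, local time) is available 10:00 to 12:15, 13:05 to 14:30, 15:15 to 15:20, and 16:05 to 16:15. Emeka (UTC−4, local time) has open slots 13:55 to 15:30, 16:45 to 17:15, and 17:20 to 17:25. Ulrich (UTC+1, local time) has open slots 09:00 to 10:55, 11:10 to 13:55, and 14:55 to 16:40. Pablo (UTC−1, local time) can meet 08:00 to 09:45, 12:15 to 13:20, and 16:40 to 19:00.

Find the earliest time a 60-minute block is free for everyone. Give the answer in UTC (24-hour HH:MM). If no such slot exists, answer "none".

none

Brynn → UTC: 15:00–17:15, 18:05–19:30, 20:15–20:20, 21:05–21:15.
Emeka → UTC: 17:55–19:30, 20:45–21:15, 21:20–21:25.
Ulrich → UTC: 08:00–09:55, 10:10–12:55, 13:55–15:40.
Pablo → UTC: 09:00–10:45, 13:15–14:20, 17:40–20:00.
Brynn ∩ Emeka: 18:05–19:30, 21:05–21:15.
Brynn ∩ Emeka ∩ Ulrich: (none).
Brynn ∩ Emeka ∩ Ulrich ∩ Pablo: (none).
Windows ≥ 60 min: (none).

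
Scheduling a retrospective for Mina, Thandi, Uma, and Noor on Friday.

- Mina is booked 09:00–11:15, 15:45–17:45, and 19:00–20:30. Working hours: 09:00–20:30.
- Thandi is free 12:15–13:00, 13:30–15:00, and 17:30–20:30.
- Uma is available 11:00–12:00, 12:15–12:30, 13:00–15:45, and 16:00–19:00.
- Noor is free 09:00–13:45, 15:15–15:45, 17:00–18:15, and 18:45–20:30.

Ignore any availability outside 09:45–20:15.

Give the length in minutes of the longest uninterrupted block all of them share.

Mina free within 09:00–20:30: 11:15–15:45, 17:45–19:00.
Mina ∩ Thandi: 12:15–13:00, 13:30–15:00, 17:45–19:00.
Mina ∩ Thandi ∩ Uma: 12:15–12:30, 13:30–15:00, 17:45–19:00.
Mina ∩ Thandi ∩ Uma ∩ Noor: 12:15–12:30, 13:30–13:45, 17:45–18:15, 18:45–19:00.
Restricted to 09:45–20:15: 12:15–12:30, 13:30–13:45, 17:45–18:15, 18:45–19:00.
Common window lengths: 15, 15, 30, 15 min; longest is 30.

30 minutes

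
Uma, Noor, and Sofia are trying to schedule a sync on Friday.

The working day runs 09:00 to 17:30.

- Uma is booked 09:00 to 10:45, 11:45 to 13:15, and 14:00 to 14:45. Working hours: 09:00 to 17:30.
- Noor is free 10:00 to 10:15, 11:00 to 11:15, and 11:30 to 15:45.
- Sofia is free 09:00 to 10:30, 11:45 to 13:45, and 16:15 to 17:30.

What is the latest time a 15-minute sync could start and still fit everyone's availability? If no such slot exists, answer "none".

Uma free within 09:00–17:30: 10:45–11:45, 13:15–14:00, 14:45–17:30.
Uma ∩ Noor: 11:00–11:15, 11:30–11:45, 13:15–14:00, 14:45–15:45.
Uma ∩ Noor ∩ Sofia: 13:15–13:45.
Windows ≥ 15 min: 13:15–13:45.
Latest start in the last window 13:15–13:45 is 13:45 − 15 min = 13:30.

13:30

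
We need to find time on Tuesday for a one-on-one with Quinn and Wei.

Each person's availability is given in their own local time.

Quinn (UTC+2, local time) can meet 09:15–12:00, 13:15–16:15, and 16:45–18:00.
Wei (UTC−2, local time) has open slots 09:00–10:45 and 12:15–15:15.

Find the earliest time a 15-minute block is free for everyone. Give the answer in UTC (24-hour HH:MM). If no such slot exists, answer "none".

11:15

Quinn → UTC: 07:15–10:00, 11:15–14:15, 14:45–16:00.
Wei → UTC: 11:00–12:45, 14:15–17:15.
Quinn ∩ Wei: 11:15–12:45, 14:45–16:00.
Windows ≥ 15 min: 11:15–12:45, 14:45–16:00.
Earliest such window starts at 11:15.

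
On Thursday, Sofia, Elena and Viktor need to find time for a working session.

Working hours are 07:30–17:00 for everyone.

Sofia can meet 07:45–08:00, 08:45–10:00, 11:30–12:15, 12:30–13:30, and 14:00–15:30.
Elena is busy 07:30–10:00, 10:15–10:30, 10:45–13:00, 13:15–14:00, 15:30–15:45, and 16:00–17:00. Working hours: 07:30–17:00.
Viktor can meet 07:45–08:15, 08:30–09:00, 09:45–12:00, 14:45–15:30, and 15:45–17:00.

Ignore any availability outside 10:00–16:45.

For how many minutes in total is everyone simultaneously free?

Elena free within 07:30–17:00: 10:00–10:15, 10:30–10:45, 13:00–13:15, 14:00–15:30, 15:45–16:00.
Sofia ∩ Elena: 13:00–13:15, 14:00–15:30.
Sofia ∩ Elena ∩ Viktor: 14:45–15:30.
Restricted to 10:00–16:45: 14:45–15:30.
Total common minutes: 45.

45 minutes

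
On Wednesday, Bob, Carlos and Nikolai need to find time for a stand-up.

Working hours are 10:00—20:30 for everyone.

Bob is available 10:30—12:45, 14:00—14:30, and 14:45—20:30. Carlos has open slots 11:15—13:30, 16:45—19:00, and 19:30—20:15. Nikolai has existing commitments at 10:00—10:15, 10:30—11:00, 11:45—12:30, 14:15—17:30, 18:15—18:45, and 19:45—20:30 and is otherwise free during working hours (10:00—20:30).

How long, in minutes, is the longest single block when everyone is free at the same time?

45 minutes

Nikolai free within 10:00–20:30: 10:15–10:30, 11:00–11:45, 12:30–14:15, 17:30–18:15, 18:45–19:45.
Bob ∩ Carlos: 11:15–12:45, 16:45–19:00, 19:30–20:15.
Bob ∩ Carlos ∩ Nikolai: 11:15–11:45, 12:30–12:45, 17:30–18:15, 18:45–19:00, 19:30–19:45.
Common window lengths: 30, 15, 45, 15, 15 min; longest is 45.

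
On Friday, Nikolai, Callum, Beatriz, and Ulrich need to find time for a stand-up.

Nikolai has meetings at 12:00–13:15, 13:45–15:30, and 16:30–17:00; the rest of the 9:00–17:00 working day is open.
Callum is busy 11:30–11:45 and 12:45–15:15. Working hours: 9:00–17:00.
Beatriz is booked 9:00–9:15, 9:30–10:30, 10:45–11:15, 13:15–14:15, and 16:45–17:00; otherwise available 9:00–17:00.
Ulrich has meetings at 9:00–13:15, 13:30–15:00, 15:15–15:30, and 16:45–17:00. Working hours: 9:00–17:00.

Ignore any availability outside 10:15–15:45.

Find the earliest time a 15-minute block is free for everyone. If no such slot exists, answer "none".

Nikolai free within 09:00–17:00: 09:00–12:00, 13:15–13:45, 15:30–16:30.
Callum free within 09:00–17:00: 09:00–11:30, 11:45–12:45, 15:15–17:00.
Beatriz free within 09:00–17:00: 09:15–09:30, 10:30–10:45, 11:15–13:15, 14:15–16:45.
Ulrich free within 09:00–17:00: 13:15–13:30, 15:00–15:15, 15:30–16:45.
Nikolai ∩ Callum: 09:00–11:30, 11:45–12:00, 15:30–16:30.
Nikolai ∩ Callum ∩ Beatriz: 09:15–09:30, 10:30–10:45, 11:15–11:30, 11:45–12:00, 15:30–16:30.
Nikolai ∩ Callum ∩ Beatriz ∩ Ulrich: 15:30–16:30.
Restricted to 10:15–15:45: 15:30–15:45.
Windows ≥ 15 min: 15:30–15:45.
Earliest such window starts at 15:30.

15:30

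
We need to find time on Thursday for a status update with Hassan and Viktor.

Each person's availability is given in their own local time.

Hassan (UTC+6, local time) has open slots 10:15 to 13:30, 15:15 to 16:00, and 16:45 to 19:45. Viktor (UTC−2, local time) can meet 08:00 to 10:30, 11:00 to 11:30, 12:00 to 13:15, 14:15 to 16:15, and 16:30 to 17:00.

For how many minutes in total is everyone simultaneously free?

Hassan → UTC: 04:15–07:30, 09:15–10:00, 10:45–13:45.
Viktor → UTC: 10:00–12:30, 13:00–13:30, 14:00–15:15, 16:15–18:15, 18:30–19:00.
Hassan ∩ Viktor: 10:45–12:30, 13:00–13:30.
Total common minutes: 105 + 30 = 135.

135 minutes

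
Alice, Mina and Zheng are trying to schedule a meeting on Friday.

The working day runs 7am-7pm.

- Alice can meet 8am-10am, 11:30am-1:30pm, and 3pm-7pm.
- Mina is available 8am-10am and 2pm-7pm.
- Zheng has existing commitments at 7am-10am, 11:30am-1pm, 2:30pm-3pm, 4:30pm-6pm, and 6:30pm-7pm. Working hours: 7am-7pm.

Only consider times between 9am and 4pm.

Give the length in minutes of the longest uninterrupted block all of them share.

60 minutes

Zheng free within 07:00–19:00: 10:00–11:30, 13:00–14:30, 15:00–16:30, 18:00–18:30.
Alice ∩ Mina: 08:00–10:00, 15:00–19:00.
Alice ∩ Mina ∩ Zheng: 15:00–16:30, 18:00–18:30.
Restricted to 09:00–16:00: 15:00–16:00.
Single common window of 60 minutes.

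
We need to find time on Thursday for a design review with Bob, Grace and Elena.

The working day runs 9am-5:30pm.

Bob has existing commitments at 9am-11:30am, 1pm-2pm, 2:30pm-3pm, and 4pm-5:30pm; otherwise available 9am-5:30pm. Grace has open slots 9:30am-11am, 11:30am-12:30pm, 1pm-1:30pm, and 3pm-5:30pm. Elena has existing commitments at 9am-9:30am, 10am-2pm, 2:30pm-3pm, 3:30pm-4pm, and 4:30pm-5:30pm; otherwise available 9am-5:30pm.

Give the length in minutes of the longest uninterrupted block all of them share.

30 minutes

Bob free within 09:00–17:30: 11:30–13:00, 14:00–14:30, 15:00–16:00.
Elena free within 09:00–17:30: 09:30–10:00, 14:00–14:30, 15:00–15:30, 16:00–16:30.
Bob ∩ Grace: 11:30–12:30, 15:00–16:00.
Bob ∩ Grace ∩ Elena: 15:00–15:30.
Single common window of 30 minutes.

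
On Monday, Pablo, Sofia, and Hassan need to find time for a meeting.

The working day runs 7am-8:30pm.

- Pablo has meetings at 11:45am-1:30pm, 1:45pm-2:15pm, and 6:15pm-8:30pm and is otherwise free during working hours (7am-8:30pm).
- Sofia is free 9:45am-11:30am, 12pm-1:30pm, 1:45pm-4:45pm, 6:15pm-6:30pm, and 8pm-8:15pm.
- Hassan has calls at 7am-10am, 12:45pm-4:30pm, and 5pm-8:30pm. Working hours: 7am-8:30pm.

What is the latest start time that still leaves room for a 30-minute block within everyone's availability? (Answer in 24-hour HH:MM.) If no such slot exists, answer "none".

Pablo free within 07:00–20:30: 07:00–11:45, 13:30–13:45, 14:15–18:15.
Hassan free within 07:00–20:30: 10:00–12:45, 16:30–17:00.
Pablo ∩ Sofia: 09:45–11:30, 14:15–16:45.
Pablo ∩ Sofia ∩ Hassan: 10:00–11:30, 16:30–16:45.
Windows ≥ 30 min: 10:00–11:30.
Latest start in the last window 10:00–11:30 is 11:30 − 30 min = 11:00.

11:00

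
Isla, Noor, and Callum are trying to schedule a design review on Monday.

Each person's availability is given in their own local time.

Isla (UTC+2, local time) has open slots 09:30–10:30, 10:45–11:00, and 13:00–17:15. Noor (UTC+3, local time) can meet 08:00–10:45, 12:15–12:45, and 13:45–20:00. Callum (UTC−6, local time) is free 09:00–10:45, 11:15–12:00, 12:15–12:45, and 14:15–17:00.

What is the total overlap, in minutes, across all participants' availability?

15 minutes

Isla → UTC: 07:30–08:30, 08:45–09:00, 11:00–15:15.
Noor → UTC: 05:00–07:45, 09:15–09:45, 10:45–17:00.
Callum → UTC: 15:00–16:45, 17:15–18:00, 18:15–18:45, 20:15–23:00.
Isla ∩ Noor: 07:30–07:45, 11:00–15:15.
Isla ∩ Noor ∩ Callum: 15:00–15:15.
Total common minutes: 15.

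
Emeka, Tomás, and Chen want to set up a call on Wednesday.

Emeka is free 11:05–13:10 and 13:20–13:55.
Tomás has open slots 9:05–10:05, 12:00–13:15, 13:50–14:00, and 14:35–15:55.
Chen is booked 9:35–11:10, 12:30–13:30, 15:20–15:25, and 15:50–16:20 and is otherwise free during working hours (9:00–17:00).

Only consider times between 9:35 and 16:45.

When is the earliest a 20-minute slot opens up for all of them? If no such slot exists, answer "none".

12:00

Chen free within 09:00–17:00: 09:00–09:35, 11:10–12:30, 13:30–15:20, 15:25–15:50, 16:20–17:00.
Emeka ∩ Tomás: 12:00–13:10, 13:50–13:55.
Emeka ∩ Tomás ∩ Chen: 12:00–12:30, 13:50–13:55.
Restricted to 09:35–16:45: 12:00–12:30, 13:50–13:55.
Windows ≥ 20 min: 12:00–12:30.
Earliest such window starts at 12:00.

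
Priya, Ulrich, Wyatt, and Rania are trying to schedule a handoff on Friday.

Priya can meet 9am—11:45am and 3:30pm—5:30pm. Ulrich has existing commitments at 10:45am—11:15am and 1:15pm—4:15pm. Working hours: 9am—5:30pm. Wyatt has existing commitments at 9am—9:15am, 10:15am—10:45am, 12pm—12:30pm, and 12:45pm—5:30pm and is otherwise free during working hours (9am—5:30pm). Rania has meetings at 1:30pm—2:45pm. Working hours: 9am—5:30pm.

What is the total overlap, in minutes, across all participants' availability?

90 minutes

Ulrich free within 09:00–17:30: 09:00–10:45, 11:15–13:15, 16:15–17:30.
Wyatt free within 09:00–17:30: 09:15–10:15, 10:45–12:00, 12:30–12:45.
Rania free within 09:00–17:30: 09:00–13:30, 14:45–17:30.
Priya ∩ Ulrich: 09:00–10:45, 11:15–11:45, 16:15–17:30.
Priya ∩ Ulrich ∩ Wyatt: 09:15–10:15, 11:15–11:45.
Priya ∩ Ulrich ∩ Wyatt ∩ Rania: 09:15–10:15, 11:15–11:45.
Total common minutes: 60 + 30 = 90.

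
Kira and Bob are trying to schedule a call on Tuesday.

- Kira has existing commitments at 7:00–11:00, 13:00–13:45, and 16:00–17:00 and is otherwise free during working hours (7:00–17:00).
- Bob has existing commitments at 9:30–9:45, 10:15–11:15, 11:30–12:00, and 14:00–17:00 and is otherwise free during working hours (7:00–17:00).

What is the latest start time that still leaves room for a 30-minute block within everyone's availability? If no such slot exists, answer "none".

12:30

Kira free within 07:00–17:00: 11:00–13:00, 13:45–16:00.
Bob free within 07:00–17:00: 07:00–09:30, 09:45–10:15, 11:15–11:30, 12:00–14:00.
Kira ∩ Bob: 11:15–11:30, 12:00–13:00, 13:45–14:00.
Windows ≥ 30 min: 12:00–13:00.
Latest start in the last window 12:00–13:00 is 13:00 − 30 min = 12:30.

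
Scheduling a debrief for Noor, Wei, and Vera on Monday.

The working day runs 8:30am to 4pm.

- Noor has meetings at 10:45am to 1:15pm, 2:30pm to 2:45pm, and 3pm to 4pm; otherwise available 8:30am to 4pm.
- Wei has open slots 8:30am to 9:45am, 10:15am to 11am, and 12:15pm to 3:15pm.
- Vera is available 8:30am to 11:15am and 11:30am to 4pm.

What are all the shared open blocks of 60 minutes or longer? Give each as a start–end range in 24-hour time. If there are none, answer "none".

Noor free within 08:30–16:00: 08:30–10:45, 13:15–14:30, 14:45–15:00.
Noor ∩ Wei: 08:30–09:45, 10:15–10:45, 13:15–14:30, 14:45–15:00.
Noor ∩ Wei ∩ Vera: 08:30–09:45, 10:15–10:45, 13:15–14:30, 14:45–15:00.
Windows ≥ 60 min: 08:30–09:45, 13:15–14:30.

08:30–09:45, 13:15–14:30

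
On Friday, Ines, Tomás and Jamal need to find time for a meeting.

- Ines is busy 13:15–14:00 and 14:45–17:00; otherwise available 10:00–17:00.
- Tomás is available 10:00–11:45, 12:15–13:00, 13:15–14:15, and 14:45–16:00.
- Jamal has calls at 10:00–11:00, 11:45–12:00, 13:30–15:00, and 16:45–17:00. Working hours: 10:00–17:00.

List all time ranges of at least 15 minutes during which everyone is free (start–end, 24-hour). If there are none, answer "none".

11:00–11:45, 12:15–13:00

Ines free within 10:00–17:00: 10:00–13:15, 14:00–14:45.
Jamal free within 10:00–17:00: 11:00–11:45, 12:00–13:30, 15:00–16:45.
Ines ∩ Tomás: 10:00–11:45, 12:15–13:00, 14:00–14:15.
Ines ∩ Tomás ∩ Jamal: 11:00–11:45, 12:15–13:00.
Windows ≥ 15 min: 11:00–11:45, 12:15–13:00.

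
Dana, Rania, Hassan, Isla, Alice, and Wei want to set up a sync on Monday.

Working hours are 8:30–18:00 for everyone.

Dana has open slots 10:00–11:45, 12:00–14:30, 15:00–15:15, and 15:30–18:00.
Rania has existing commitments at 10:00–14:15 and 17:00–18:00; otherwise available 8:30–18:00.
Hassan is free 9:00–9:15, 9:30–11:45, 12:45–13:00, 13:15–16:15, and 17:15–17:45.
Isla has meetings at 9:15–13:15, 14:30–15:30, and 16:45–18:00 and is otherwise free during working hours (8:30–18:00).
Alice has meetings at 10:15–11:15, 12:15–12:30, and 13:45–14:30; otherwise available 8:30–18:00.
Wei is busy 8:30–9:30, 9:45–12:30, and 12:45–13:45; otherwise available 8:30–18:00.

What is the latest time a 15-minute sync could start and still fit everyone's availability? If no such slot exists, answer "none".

16:00

Rania free within 08:30–18:00: 08:30–10:00, 14:15–17:00.
Isla free within 08:30–18:00: 08:30–09:15, 13:15–14:30, 15:30–16:45.
Alice free within 08:30–18:00: 08:30–10:15, 11:15–12:15, 12:30–13:45, 14:30–18:00.
Wei free within 08:30–18:00: 09:30–09:45, 12:30–12:45, 13:45–18:00.
Dana ∩ Rania: 14:15–14:30, 15:00–15:15, 15:30–17:00.
Dana ∩ Rania ∩ Hassan: 14:15–14:30, 15:00–15:15, 15:30–16:15.
Dana ∩ Rania ∩ Hassan ∩ Isla: 14:15–14:30, 15:30–16:15.
Dana ∩ Rania ∩ Hassan ∩ Isla ∩ Alice: 15:30–16:15.
Dana ∩ Rania ∩ Hassan ∩ Isla ∩ Alice ∩ Wei: 15:30–16:15.
Windows ≥ 15 min: 15:30–16:15.
Latest start in the last window 15:30–16:15 is 16:15 − 15 min = 16:00.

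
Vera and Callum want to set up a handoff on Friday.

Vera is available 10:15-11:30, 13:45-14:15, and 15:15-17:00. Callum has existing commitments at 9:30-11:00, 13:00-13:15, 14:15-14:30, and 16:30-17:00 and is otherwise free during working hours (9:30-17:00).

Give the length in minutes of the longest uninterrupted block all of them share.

75 minutes

Callum free within 09:30–17:00: 11:00–13:00, 13:15–14:15, 14:30–16:30.
Vera ∩ Callum: 11:00–11:30, 13:45–14:15, 15:15–16:30.
Common window lengths: 30, 30, 75 min; longest is 75.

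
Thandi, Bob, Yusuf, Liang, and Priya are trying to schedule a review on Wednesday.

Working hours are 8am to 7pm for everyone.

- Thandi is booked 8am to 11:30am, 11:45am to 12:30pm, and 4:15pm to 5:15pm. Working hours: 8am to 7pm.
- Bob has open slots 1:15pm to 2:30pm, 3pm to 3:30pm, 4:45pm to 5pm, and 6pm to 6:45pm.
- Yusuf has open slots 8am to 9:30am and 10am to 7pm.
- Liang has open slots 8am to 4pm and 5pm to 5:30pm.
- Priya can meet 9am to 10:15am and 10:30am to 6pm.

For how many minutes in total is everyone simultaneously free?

105 minutes

Thandi free within 08:00–19:00: 11:30–11:45, 12:30–16:15, 17:15–19:00.
Thandi ∩ Bob: 13:15–14:30, 15:00–15:30, 18:00–18:45.
Thandi ∩ Bob ∩ Yusuf: 13:15–14:30, 15:00–15:30, 18:00–18:45.
Thandi ∩ Bob ∩ Yusuf ∩ Liang: 13:15–14:30, 15:00–15:30.
Thandi ∩ Bob ∩ Yusuf ∩ Liang ∩ Priya: 13:15–14:30, 15:00–15:30.
Total common minutes: 75 + 30 = 105.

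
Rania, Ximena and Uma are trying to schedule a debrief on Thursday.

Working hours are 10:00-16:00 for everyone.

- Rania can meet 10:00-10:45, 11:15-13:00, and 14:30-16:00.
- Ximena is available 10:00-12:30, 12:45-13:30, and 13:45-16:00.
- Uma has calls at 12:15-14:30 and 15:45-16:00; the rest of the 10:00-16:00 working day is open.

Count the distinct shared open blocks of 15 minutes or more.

Uma free within 10:00–16:00: 10:00–12:15, 14:30–15:45.
Rania ∩ Ximena: 10:00–10:45, 11:15–12:30, 12:45–13:00, 14:30–16:00.
Rania ∩ Ximena ∩ Uma: 10:00–10:45, 11:15–12:15, 14:30–15:45.
Windows ≥ 15 min: 10:00–10:45, 11:15–12:15, 14:30–15:45.
That's 3 windows.

3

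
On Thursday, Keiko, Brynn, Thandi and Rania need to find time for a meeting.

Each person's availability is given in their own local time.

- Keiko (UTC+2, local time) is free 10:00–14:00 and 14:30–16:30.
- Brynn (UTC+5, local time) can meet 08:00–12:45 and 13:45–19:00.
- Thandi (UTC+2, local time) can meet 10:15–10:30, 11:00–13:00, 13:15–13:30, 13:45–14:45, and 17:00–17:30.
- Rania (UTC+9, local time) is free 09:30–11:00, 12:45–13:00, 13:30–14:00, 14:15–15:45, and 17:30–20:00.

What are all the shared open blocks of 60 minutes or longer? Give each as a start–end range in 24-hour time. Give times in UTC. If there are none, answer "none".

Keiko → UTC: 08:00–12:00, 12:30–14:30.
Brynn → UTC: 03:00–07:45, 08:45–14:00.
Thandi → UTC: 08:15–08:30, 09:00–11:00, 11:15–11:30, 11:45–12:45, 15:00–15:30.
Rania → UTC: 00:30–02:00, 03:45–04:00, 04:30–05:00, 05:15–06:45, 08:30–11:00.
Keiko ∩ Brynn: 08:45–12:00, 12:30–14:00.
Keiko ∩ Brynn ∩ Thandi: 09:00–11:00, 11:15–11:30, 11:45–12:00, 12:30–12:45.
Keiko ∩ Brynn ∩ Thandi ∩ Rania: 09:00–11:00.
Windows ≥ 60 min: 09:00–11:00.

09:00–11:00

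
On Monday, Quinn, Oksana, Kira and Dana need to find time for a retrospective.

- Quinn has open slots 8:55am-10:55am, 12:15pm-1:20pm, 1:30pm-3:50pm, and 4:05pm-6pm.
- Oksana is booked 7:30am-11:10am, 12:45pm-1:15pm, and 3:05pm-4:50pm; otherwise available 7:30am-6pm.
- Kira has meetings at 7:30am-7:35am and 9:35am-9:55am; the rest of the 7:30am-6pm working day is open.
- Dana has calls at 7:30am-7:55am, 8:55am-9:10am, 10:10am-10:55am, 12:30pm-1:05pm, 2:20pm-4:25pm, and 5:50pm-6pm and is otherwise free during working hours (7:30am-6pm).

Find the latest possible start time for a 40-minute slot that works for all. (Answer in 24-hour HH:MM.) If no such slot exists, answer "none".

17:10

Oksana free within 07:30–18:00: 11:10–12:45, 13:15–15:05, 16:50–18:00.
Kira free within 07:30–18:00: 07:35–09:35, 09:55–18:00.
Dana free within 07:30–18:00: 07:55–08:55, 09:10–10:10, 10:55–12:30, 13:05–14:20, 16:25–17:50.
Quinn ∩ Oksana: 12:15–12:45, 13:15–13:20, 13:30–15:05, 16:50–18:00.
Quinn ∩ Oksana ∩ Kira: 12:15–12:45, 13:15–13:20, 13:30–15:05, 16:50–18:00.
Quinn ∩ Oksana ∩ Kira ∩ Dana: 12:15–12:30, 13:15–13:20, 13:30–14:20, 16:50–17:50.
Windows ≥ 40 min: 13:30–14:20, 16:50–17:50.
Latest start in the last window 16:50–17:50 is 17:50 − 40 min = 17:10.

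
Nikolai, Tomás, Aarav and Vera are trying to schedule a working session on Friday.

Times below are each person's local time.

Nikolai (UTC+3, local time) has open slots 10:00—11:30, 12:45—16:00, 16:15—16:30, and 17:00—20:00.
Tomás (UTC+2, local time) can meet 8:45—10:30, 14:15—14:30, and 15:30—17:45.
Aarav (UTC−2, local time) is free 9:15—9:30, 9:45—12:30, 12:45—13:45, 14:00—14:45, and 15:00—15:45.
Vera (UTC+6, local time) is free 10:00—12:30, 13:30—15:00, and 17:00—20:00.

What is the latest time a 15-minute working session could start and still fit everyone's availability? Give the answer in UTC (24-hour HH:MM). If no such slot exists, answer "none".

Nikolai → UTC: 07:00–08:30, 09:45–13:00, 13:15–13:30, 14:00–17:00.
Tomás → UTC: 06:45–08:30, 12:15–12:30, 13:30–15:45.
Aarav → UTC: 11:15–11:30, 11:45–14:30, 14:45–15:45, 16:00–16:45, 17:00–17:45.
Vera → UTC: 04:00–06:30, 07:30–09:00, 11:00–14:00.
Nikolai ∩ Tomás: 07:00–08:30, 12:15–12:30, 14:00–15:45.
Nikolai ∩ Tomás ∩ Aarav: 12:15–12:30, 14:00–14:30, 14:45–15:45.
Nikolai ∩ Tomás ∩ Aarav ∩ Vera: 12:15–12:30.
Windows ≥ 15 min: 12:15–12:30.
Latest start in the last window 12:15–12:30 is 12:30 − 15 min = 12:15.

12:15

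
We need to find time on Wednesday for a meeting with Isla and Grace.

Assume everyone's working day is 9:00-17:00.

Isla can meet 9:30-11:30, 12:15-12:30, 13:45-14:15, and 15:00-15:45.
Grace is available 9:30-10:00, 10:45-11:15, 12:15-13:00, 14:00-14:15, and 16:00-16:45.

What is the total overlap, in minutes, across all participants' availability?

90 minutes

Isla ∩ Grace: 09:30–10:00, 10:45–11:15, 12:15–12:30, 14:00–14:15.
Total common minutes: 30 + 30 + 15 + 15 = 90.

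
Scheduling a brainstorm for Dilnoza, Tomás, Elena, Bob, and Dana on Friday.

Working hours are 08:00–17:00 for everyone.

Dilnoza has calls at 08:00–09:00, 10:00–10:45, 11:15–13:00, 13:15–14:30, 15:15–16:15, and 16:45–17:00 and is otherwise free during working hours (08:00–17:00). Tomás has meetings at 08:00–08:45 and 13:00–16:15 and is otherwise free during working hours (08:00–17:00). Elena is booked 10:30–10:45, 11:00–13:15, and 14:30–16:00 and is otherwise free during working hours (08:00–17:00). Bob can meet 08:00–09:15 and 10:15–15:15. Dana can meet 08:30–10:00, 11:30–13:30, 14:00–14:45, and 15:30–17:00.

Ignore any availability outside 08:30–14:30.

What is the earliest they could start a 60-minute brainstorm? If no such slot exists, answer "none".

none

Dilnoza free within 08:00–17:00: 09:00–10:00, 10:45–11:15, 13:00–13:15, 14:30–15:15, 16:15–16:45.
Tomás free within 08:00–17:00: 08:45–13:00, 16:15–17:00.
Elena free within 08:00–17:00: 08:00–10:30, 10:45–11:00, 13:15–14:30, 16:00–17:00.
Dilnoza ∩ Tomás: 09:00–10:00, 10:45–11:15, 16:15–16:45.
Dilnoza ∩ Tomás ∩ Elena: 09:00–10:00, 10:45–11:00, 16:15–16:45.
Dilnoza ∩ Tomás ∩ Elena ∩ Bob: 09:00–09:15, 10:45–11:00.
Dilnoza ∩ Tomás ∩ Elena ∩ Bob ∩ Dana: 09:00–09:15.
Restricted to 08:30–14:30: 09:00–09:15.
Windows ≥ 60 min: (none).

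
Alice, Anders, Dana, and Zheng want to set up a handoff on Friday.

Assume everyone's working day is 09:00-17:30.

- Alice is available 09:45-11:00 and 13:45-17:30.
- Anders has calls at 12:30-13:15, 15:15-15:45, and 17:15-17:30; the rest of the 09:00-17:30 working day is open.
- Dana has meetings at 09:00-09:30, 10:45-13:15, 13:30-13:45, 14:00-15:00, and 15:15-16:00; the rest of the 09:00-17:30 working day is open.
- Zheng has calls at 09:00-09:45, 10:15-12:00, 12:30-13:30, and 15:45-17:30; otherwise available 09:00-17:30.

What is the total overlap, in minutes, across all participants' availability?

60 minutes

Anders free within 09:00–17:30: 09:00–12:30, 13:15–15:15, 15:45–17:15.
Dana free within 09:00–17:30: 09:30–10:45, 13:15–13:30, 13:45–14:00, 15:00–15:15, 16:00–17:30.
Zheng free within 09:00–17:30: 09:45–10:15, 12:00–12:30, 13:30–15:45.
Alice ∩ Anders: 09:45–11:00, 13:45–15:15, 15:45–17:15.
Alice ∩ Anders ∩ Dana: 09:45–10:45, 13:45–14:00, 15:00–15:15, 16:00–17:15.
Alice ∩ Anders ∩ Dana ∩ Zheng: 09:45–10:15, 13:45–14:00, 15:00–15:15.
Total common minutes: 30 + 15 + 15 = 60.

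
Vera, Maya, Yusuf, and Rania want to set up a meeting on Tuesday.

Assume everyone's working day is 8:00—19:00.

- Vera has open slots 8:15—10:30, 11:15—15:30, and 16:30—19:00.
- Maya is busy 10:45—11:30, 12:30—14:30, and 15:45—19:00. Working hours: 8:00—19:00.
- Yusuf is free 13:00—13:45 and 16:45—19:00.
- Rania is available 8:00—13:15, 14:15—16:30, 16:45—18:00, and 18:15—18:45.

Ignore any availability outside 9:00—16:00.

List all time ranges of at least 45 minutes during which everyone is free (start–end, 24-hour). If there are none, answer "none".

none

Maya free within 08:00–19:00: 08:00–10:45, 11:30–12:30, 14:30–15:45.
Vera ∩ Maya: 08:15–10:30, 11:30–12:30, 14:30–15:30.
Vera ∩ Maya ∩ Yusuf: (none).
Vera ∩ Maya ∩ Yusuf ∩ Rania: (none).
Restricted to 09:00–16:00: (none).
Windows ≥ 45 min: (none).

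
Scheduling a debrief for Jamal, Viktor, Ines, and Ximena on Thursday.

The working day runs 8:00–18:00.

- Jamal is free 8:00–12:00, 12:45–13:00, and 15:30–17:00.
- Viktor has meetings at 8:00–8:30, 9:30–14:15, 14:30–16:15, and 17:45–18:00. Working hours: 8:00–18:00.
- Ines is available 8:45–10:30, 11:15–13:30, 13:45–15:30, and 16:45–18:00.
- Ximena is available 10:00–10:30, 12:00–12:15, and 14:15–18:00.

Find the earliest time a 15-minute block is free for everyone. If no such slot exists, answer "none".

Viktor free within 08:00–18:00: 08:30–09:30, 14:15–14:30, 16:15–17:45.
Jamal ∩ Viktor: 08:30–09:30, 16:15–17:00.
Jamal ∩ Viktor ∩ Ines: 08:45–09:30, 16:45–17:00.
Jamal ∩ Viktor ∩ Ines ∩ Ximena: 16:45–17:00.
Windows ≥ 15 min: 16:45–17:00.
Earliest such window starts at 16:45.

16:45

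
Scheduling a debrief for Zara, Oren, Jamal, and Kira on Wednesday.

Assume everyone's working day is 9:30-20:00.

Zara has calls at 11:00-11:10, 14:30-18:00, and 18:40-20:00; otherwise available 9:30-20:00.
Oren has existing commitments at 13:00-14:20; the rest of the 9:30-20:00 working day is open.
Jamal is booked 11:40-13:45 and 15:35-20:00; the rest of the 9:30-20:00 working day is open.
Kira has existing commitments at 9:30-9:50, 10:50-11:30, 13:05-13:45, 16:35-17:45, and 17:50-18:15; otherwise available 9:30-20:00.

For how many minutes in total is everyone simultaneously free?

80 minutes

Zara free within 09:30–20:00: 09:30–11:00, 11:10–14:30, 18:00–18:40.
Oren free within 09:30–20:00: 09:30–13:00, 14:20–20:00.
Jamal free within 09:30–20:00: 09:30–11:40, 13:45–15:35.
Kira free within 09:30–20:00: 09:50–10:50, 11:30–13:05, 13:45–16:35, 17:45–17:50, 18:15–20:00.
Zara ∩ Oren: 09:30–11:00, 11:10–13:00, 14:20–14:30, 18:00–18:40.
Zara ∩ Oren ∩ Jamal: 09:30–11:00, 11:10–11:40, 14:20–14:30.
Zara ∩ Oren ∩ Jamal ∩ Kira: 09:50–10:50, 11:30–11:40, 14:20–14:30.
Total common minutes: 60 + 10 + 10 = 80.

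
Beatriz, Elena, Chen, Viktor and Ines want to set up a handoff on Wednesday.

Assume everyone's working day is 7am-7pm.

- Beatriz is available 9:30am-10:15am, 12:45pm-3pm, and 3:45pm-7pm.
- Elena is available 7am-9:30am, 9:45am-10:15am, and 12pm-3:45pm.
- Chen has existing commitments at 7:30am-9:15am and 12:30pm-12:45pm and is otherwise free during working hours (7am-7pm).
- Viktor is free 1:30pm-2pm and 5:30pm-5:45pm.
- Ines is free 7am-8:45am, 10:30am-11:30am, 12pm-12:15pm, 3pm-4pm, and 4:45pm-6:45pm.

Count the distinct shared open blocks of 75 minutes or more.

0

Chen free within 07:00–19:00: 07:00–07:30, 09:15–12:30, 12:45–19:00.
Beatriz ∩ Elena: 09:45–10:15, 12:45–15:00.
Beatriz ∩ Elena ∩ Chen: 09:45–10:15, 12:45–15:00.
Beatriz ∩ Elena ∩ Chen ∩ Viktor: 13:30–14:00.
Beatriz ∩ Elena ∩ Chen ∩ Viktor ∩ Ines: (none).
Windows ≥ 75 min: (none).
That's 0 windows.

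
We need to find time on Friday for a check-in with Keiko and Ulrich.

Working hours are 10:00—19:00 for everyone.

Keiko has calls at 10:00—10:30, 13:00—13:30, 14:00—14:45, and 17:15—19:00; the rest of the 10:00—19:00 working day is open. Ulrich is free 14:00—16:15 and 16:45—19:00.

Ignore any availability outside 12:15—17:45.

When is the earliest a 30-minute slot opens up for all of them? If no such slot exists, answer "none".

14:45

Keiko free within 10:00–19:00: 10:30–13:00, 13:30–14:00, 14:45–17:15.
Keiko ∩ Ulrich: 14:45–16:15, 16:45–17:15.
Restricted to 12:15–17:45: 14:45–16:15, 16:45–17:15.
Windows ≥ 30 min: 14:45–16:15, 16:45–17:15.
Earliest such window starts at 14:45.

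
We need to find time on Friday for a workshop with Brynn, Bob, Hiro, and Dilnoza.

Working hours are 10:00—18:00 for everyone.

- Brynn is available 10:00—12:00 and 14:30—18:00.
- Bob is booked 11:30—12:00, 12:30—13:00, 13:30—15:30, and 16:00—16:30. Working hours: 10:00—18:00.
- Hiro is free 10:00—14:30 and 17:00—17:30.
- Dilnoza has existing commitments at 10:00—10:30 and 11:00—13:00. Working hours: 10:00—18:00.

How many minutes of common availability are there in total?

Bob free within 10:00–18:00: 10:00–11:30, 12:00–12:30, 13:00–13:30, 15:30–16:00, 16:30–18:00.
Dilnoza free within 10:00–18:00: 10:30–11:00, 13:00–18:00.
Brynn ∩ Bob: 10:00–11:30, 15:30–16:00, 16:30–18:00.
Brynn ∩ Bob ∩ Hiro: 10:00–11:30, 17:00–17:30.
Brynn ∩ Bob ∩ Hiro ∩ Dilnoza: 10:30–11:00, 17:00–17:30.
Total common minutes: 30 + 30 = 60.

60 minutes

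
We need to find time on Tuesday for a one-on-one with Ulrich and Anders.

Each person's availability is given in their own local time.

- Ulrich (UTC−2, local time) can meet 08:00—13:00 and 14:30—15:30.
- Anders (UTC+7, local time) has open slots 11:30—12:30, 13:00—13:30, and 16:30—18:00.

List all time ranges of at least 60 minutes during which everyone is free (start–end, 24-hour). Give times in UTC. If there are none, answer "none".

10:00–11:00

Ulrich → UTC: 10:00–15:00, 16:30–17:30.
Anders → UTC: 04:30–05:30, 06:00–06:30, 09:30–11:00.
Ulrich ∩ Anders: 10:00–11:00.
Windows ≥ 60 min: 10:00–11:00.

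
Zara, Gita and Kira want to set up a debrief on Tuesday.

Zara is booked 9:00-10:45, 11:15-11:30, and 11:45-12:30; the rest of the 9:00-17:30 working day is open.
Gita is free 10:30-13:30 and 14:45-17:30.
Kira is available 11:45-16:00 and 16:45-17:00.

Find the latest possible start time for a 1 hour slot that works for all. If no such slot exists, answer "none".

Zara free within 09:00–17:30: 10:45–11:15, 11:30–11:45, 12:30–17:30.
Zara ∩ Gita: 10:45–11:15, 11:30–11:45, 12:30–13:30, 14:45–17:30.
Zara ∩ Gita ∩ Kira: 12:30–13:30, 14:45–16:00, 16:45–17:00.
Windows ≥ 60 min: 12:30–13:30, 14:45–16:00.
Latest start in the last window 14:45–16:00 is 16:00 − 60 min = 15:00.

15:00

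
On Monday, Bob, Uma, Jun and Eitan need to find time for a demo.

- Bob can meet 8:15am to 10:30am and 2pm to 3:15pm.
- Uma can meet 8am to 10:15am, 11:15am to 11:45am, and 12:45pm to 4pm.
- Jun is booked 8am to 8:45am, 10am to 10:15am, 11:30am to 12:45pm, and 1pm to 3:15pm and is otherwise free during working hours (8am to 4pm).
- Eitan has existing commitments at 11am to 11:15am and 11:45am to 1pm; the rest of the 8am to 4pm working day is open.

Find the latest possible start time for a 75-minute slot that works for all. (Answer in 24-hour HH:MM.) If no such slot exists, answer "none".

Jun free within 08:00–16:00: 08:45–10:00, 10:15–11:30, 12:45–13:00, 15:15–16:00.
Eitan free within 08:00–16:00: 08:00–11:00, 11:15–11:45, 13:00–16:00.
Bob ∩ Uma: 08:15–10:15, 14:00–15:15.
Bob ∩ Uma ∩ Jun: 08:45–10:00.
Bob ∩ Uma ∩ Jun ∩ Eitan: 08:45–10:00.
Windows ≥ 75 min: 08:45–10:00.
Latest start in the last window 08:45–10:00 is 10:00 − 75 min = 08:45.

08:45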